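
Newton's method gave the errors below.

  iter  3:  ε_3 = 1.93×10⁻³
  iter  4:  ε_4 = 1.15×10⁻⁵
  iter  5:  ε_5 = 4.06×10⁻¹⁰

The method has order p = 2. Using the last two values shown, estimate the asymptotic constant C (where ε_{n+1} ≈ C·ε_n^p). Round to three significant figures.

3.07

C ≈ ε_5 / ε_4^2
  = 4.06×10⁻¹⁰ / (1.15×10⁻⁵)^2
  = 4.06×10⁻¹⁰ / 1.3225e-10 ≈ 3.0699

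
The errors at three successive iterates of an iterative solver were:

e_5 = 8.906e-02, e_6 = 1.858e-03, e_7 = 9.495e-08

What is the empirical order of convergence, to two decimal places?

2.55

p ≈ ln(e_7/e_6) / ln(e_6/e_5)
  = ln(9.495e-08/1.858e-03) / ln(1.858e-03/8.906e-02)
  = ln(5.11033e-05) / ln(0.0208623)
  = -9.88166 / -3.86981 ≈ 2.55353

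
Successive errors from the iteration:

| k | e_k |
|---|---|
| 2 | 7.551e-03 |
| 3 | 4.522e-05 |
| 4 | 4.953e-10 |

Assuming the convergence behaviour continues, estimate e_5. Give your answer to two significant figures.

4.2e-21

First estimate the order: p ≈ ln(e_4/e_3) / ln(e_3/e_2) = ln(4.953e-10/4.522e-05)/ln(4.522e-05/7.551e-03) = ln(1.09531e-05)/ln(0.00598861) ≈ 2.2318.
Then e_5 ≈ e_4·(e_4/e_3)^p = 4.953e-10·(1.09531e-05)^2.2318 = 4.953e-10·8.49648e-12 ≈ 4.208e-21.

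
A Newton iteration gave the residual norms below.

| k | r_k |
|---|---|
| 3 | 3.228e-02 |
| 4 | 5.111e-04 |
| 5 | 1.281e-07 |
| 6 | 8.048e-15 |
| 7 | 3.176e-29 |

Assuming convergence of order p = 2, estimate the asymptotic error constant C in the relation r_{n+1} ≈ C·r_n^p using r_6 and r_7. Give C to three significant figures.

0.490

C ≈ r_7 / r_6^2
  = 3.176e-29 / (8.048e-15)^2
  = 3.176e-29 / 6.47703e-29 ≈ 0.49035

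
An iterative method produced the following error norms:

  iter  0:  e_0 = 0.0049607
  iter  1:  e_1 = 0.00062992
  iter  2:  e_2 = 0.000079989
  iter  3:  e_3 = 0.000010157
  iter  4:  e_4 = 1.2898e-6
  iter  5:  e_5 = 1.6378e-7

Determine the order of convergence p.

1

Consecutive ratios: e_5/e_4 = 1.6378e-7/1.2898e-6 = 0.126981, e_4/e_3 = 1.2898e-6/0.000010157 = 0.126986.
p ≈ ln(0.126981)/ln(0.126986) = -2.0637/-2.0637 ≈ 1.00.
So the convergence is linear (order 1).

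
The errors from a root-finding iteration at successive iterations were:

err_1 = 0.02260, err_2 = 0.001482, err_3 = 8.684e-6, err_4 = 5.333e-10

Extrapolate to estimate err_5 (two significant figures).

6.0e-18

First estimate the order: p ≈ ln(err_4/err_3) / ln(err_3/err_2) = ln(5.333e-10/8.684e-6)/ln(8.684e-6/0.001482) = ln(6.14118e-05)/ln(0.00585965) ≈ 1.8869.
Then err_5 ≈ err_4·(err_4/err_3)^p = 5.333e-10·(6.14118e-05)^1.8869 = 5.333e-10·1.12941e-08 ≈ 6.023e-18.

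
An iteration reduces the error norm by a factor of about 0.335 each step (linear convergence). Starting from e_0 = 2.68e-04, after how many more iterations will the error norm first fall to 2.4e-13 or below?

After k steps, e_k ≈ 2.68e-04·0.335^k.
Need 0.335^k ≤ 2.4e-13/2.68e-04 = 8.95522e-10.
k ≥ ln(8.95522e-10)/ln(0.335) = -20.8336/-1.09362 = 19.050.
Smallest integer k = 20.

20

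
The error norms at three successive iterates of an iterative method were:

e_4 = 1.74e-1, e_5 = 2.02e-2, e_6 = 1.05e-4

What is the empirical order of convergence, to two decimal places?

p ≈ ln(e_6/e_5) / ln(e_5/e_4)
  = ln(1.05e-4/2.02e-2) / ln(2.02e-2/1.74e-1)
  = ln(0.00519802) / ln(0.116092)
  = -5.25948 / -2.15337 ≈ 2.44244

2.44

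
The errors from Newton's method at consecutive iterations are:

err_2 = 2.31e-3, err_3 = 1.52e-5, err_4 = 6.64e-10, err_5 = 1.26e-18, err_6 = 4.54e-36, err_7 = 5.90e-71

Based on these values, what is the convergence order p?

2

Consecutive ratios: err_7/err_6 = 5.90e-71/4.54e-36 = 1.29956e-35, err_6/err_5 = 4.54e-36/1.26e-18 = 3.60317e-18.
p ≈ ln(1.29956e-35)/ln(3.60317e-18) = -80.3285/-40.1647 ≈ 2.00.
So the convergence is quadratic (order 2).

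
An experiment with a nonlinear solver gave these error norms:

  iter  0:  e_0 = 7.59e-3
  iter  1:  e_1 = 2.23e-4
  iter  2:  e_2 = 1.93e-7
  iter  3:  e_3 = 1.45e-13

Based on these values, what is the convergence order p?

Consecutive ratios: e_3/e_2 = 1.45e-13/1.93e-7 = 7.51295e-07, e_2/e_1 = 1.93e-7/2.23e-4 = 0.000865471.
p ≈ ln(7.51295e-07)/ln(0.000865471) = -14.1015/-7.0522 ≈ 2.00.
So the convergence is quadratic (order 2).

2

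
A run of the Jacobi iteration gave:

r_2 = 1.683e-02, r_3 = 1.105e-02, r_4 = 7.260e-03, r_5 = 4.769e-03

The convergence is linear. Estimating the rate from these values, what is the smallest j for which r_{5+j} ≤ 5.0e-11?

Rate ρ ≈ r_5/r_4 = 4.769e-03/7.260e-03 = 0.6569.
After j more steps, r_{5+j} ≈ 4.769e-03·ρ^j; need ρ^j ≤ 5.0e-11/4.769e-03 = 1.04844e-08.
j ≥ ln(1.04844e-08)/ln(0.6569) = -18.3734/-0.42022 = 43.723.
So 44 more iterations are needed.

44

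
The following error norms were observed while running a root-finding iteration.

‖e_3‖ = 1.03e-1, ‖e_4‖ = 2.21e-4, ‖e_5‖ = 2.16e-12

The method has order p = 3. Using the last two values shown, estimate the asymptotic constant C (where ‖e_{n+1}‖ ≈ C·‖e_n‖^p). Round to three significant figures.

0.200

C ≈ ‖e_5‖ / ‖e_4‖^3
  = 2.16e-12 / (2.21e-4)^3
  = 2.16e-12 / 1.07939e-11 ≈ 0.20011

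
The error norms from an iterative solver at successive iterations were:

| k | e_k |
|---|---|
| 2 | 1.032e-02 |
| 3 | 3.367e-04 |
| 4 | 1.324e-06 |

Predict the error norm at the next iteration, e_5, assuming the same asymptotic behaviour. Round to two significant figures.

1.7e-10

First estimate the order: p ≈ ln(e_4/e_3) / ln(e_3/e_2) = ln(1.324e-06/3.367e-04)/ln(3.367e-04/1.032e-02) = ln(0.00393228)/ln(0.032626) ≈ 1.6182.
Then e_5 ≈ e_4·(e_4/e_3)^p = 1.324e-06·(0.00393228)^1.6182 = 1.324e-06·0.000128131 ≈ 1.696e-10.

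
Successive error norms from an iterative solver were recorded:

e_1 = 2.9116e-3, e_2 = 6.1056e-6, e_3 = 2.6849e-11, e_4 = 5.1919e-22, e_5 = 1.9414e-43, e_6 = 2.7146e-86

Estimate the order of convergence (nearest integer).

2

Consecutive ratios: e_6/e_5 = 2.7146e-86/1.9414e-43 = 1.39827e-43, e_5/e_4 = 1.9414e-43/5.1919e-22 = 3.73929e-22.
p ≈ ln(1.39827e-43)/ln(3.73929e-22) = -98.6759/-49.3380 ≈ 2.00.
So the convergence is quadratic (order 2).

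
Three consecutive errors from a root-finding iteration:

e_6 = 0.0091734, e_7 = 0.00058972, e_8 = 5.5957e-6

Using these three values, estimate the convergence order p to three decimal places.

1.697

p ≈ ln(e_8/e_7) / ln(e_7/e_6)
  = ln(5.5957e-6/0.00058972) / ln(0.00058972/0.0091734)
  = ln(0.00948874) / ln(0.0642859)
  = -4.657649 / -2.744415 ≈ 1.697137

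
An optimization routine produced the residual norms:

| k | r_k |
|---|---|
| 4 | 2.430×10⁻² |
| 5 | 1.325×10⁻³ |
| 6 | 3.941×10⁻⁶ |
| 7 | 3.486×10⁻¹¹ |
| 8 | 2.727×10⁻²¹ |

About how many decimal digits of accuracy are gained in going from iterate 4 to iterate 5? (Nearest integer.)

1

Digits gained ≈ log₁₀(r_4/r_5) = log₁₀(2.430×10⁻²/1.325×10⁻³) = log₁₀(18.3396) ≈ 1.263.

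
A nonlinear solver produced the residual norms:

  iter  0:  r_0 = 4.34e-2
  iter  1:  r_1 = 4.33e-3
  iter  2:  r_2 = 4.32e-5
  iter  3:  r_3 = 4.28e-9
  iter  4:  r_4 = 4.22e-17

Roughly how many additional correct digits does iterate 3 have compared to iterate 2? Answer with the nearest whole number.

Digits gained ≈ log₁₀(r_2/r_3) = log₁₀(4.32e-5/4.28e-9) = log₁₀(10093.5) ≈ 4.004.

4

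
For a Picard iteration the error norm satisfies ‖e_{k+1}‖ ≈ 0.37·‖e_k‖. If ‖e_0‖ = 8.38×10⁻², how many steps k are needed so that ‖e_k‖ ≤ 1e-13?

After k steps, ‖e_k‖ ≈ 8.38×10⁻²·0.37^k.
Need 0.37^k ≤ 1e-13/8.38×10⁻² = 1.19332e-12.
k ≥ ln(1.19332e-12)/ln(0.37) = -27.4543/-0.99425 = 27.613.
Smallest integer k = 28.

28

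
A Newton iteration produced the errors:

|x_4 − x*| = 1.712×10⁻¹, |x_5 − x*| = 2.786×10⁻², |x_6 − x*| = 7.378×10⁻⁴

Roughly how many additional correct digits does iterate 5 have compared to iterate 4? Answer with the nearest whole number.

1

Digits gained ≈ log₁₀(|x_4 − x*|/|x_5 − x*|) = log₁₀(1.712×10⁻¹/2.786×10⁻²) = log₁₀(6.14501) ≈ 0.789.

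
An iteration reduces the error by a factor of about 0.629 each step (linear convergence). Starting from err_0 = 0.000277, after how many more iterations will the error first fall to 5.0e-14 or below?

After k steps, err_k ≈ 0.000277·0.629^k.
Need 0.629^k ≤ 5.0e-14/0.000277 = 1.80505e-10.
k ≥ ln(1.80505e-10)/ln(0.629) = -22.4353/-0.46362 = 48.392.
Smallest integer k = 49.

49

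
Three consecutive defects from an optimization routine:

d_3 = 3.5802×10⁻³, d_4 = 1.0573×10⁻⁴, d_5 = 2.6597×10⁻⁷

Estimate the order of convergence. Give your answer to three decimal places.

1.699

p ≈ ln(d_5/d_4) / ln(d_4/d_3)
  = ln(2.6597×10⁻⁷/1.0573×10⁻⁴) / ln(1.0573×10⁻⁴/3.5802×10⁻³)
  = ln(0.00251556) / ln(0.0295319)
  = -5.985260 / -3.522284 ≈ 1.699255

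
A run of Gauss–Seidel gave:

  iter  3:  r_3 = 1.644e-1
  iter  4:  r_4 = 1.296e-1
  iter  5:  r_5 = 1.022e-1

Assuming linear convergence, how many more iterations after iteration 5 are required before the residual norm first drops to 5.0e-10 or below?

81

Rate ρ ≈ r_5/r_4 = 1.022e-1/1.296e-1 = 0.7886.
After j more steps, r_{5+j} ≈ 1.022e-1·ρ^j; need ρ^j ≤ 5.0e-10/1.022e-1 = 4.89237e-09.
j ≥ ln(4.89237e-09)/ln(0.7886) = -19.1356/-0.23750 = 80.571.
So 81 more iterations are needed.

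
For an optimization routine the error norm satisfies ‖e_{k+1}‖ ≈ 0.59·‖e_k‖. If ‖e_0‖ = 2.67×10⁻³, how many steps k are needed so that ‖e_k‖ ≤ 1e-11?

37

After k steps, ‖e_k‖ ≈ 2.67×10⁻³·0.59^k.
Need 0.59^k ≤ 1e-11/2.67×10⁻³ = 3.74532e-09.
k ≥ ln(3.74532e-09)/ln(0.59) = -19.4028/-0.52763 = 36.773.
Smallest integer k = 37.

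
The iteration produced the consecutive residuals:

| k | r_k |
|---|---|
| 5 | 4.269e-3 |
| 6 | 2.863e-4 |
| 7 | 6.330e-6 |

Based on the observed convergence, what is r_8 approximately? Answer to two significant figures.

2.9e-8

First estimate the order: p ≈ ln(r_7/r_6) / ln(r_6/r_5) = ln(6.330e-6/2.863e-4)/ln(2.863e-4/4.269e-3) = ln(0.0221097)/ln(0.0670649) ≈ 1.4107.
Then r_8 ≈ r_7·(r_7/r_6)^p = 6.330e-6·(0.0221097)^1.4107 = 6.330e-6·0.00462065 ≈ 2.925e-08.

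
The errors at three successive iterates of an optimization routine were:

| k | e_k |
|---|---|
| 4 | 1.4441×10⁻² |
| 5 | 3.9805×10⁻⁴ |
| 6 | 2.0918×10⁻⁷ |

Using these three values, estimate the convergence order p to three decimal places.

2.103

p ≈ ln(e_6/e_5) / ln(e_5/e_4)
  = ln(2.0918×10⁻⁷/3.9805×10⁻⁴) / ln(3.9805×10⁻⁴/1.4441×10⁻²)
  = ln(0.000525512) / ln(0.0275639)
  = -7.551138 / -3.591248 ≈ 2.102650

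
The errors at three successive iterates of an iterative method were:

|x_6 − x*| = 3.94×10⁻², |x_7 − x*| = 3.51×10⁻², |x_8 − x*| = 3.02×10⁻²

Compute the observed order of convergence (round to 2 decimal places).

p ≈ ln(|x_8 − x*|/|x_7 − x*|) / ln(|x_7 − x*|/|x_6 − x*|)
  = ln(3.02×10⁻²/3.51×10⁻²) / ln(3.51×10⁻²/3.94×10⁻²)
  = ln(0.860399) / ln(0.890863)
  = -0.15036 / -0.11556 ≈ 1.30114

1.30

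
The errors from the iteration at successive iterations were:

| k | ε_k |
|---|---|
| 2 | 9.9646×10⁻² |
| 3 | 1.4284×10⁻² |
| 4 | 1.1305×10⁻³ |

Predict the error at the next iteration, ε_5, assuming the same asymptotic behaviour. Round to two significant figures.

First estimate the order: p ≈ ln(ε_4/ε_3) / ln(ε_3/ε_2) = ln(1.1305×10⁻³/1.4284×10⁻²)/ln(1.4284×10⁻²/9.9646×10⁻²) = ln(0.0791445)/ln(0.143347) ≈ 1.3058.
Then ε_5 ≈ ε_4·(ε_4/ε_3)^p = 1.1305×10⁻³·(0.0791445)^1.3058 = 1.1305×10⁻³·0.0364383 ≈ 4.119e-05.

4.1e-5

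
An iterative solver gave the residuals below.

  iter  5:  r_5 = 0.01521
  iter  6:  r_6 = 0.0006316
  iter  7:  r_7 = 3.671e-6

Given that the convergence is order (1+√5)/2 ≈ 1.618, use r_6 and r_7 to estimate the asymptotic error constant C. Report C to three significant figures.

C ≈ r_7 / r_6^1.618
  = 3.671e-6 / (0.0006316)^1.618
  = 3.671e-6 / 6.6545e-06 ≈ 0.55166

0.552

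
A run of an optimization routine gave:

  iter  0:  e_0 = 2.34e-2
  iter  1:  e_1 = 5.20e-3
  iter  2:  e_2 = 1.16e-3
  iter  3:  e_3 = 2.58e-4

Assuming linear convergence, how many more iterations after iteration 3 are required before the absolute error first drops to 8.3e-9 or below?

7

Rate ρ ≈ e_3/e_2 = 2.58e-4/1.16e-3 = 0.2224.
After j more steps, e_{3+j} ≈ 2.58e-4·ρ^j; need ρ^j ≤ 8.3e-9/2.58e-4 = 3.21705e-05.
j ≥ ln(3.21705e-05)/ln(0.2224) = -10.3445/-1.50328 = 6.881.
So 7 more iterations are needed.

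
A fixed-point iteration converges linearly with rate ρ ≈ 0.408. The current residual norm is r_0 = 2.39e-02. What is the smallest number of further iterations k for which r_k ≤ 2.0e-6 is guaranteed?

After k steps, r_k ≈ 2.39e-02·0.408^k.
Need 0.408^k ≤ 2.0e-6/2.39e-02 = 8.3682e-05.
k ≥ ln(8.3682e-05)/ln(0.408) = -9.3885/-0.89649 = 10.473.
Smallest integer k = 11.

11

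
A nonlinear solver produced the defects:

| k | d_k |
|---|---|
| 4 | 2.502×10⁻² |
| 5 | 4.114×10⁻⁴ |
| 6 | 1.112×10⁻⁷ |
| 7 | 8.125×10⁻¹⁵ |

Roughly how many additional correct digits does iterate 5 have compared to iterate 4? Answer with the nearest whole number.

2

Digits gained ≈ log₁₀(d_4/d_5) = log₁₀(2.502×10⁻²/4.114×10⁻⁴) = log₁₀(60.8167) ≈ 1.784.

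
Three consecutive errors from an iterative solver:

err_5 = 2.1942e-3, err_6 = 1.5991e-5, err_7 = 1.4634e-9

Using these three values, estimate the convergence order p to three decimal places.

p ≈ ln(err_7/err_6) / ln(err_6/err_5)
  = ln(1.4634e-9/1.5991e-5) / ln(1.5991e-5/2.1942e-3)
  = ln(9.1514e-05) / ln(0.00728785)
  = -9.299019 / -4.921547 ≈ 1.889450

1.889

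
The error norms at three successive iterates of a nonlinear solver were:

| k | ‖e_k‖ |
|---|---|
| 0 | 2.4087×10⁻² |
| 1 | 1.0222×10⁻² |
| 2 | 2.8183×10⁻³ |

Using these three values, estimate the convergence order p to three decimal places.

p ≈ ln(‖e_2‖/‖e_1‖) / ln(‖e_1‖/‖e_0‖)
  = ln(2.8183×10⁻³/1.0222×10⁻²) / ln(1.0222×10⁻²/2.4087×10⁻²)
  = ln(0.275709) / ln(0.424378)
  = -1.288409 / -0.857131 ≈ 1.503165

1.503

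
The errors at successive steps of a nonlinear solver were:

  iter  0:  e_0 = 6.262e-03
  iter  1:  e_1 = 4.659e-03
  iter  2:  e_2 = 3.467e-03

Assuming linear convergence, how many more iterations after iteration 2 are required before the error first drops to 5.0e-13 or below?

Rate ρ ≈ e_2/e_1 = 3.467e-03/4.659e-03 = 0.7442.
After j more steps, e_{2+j} ≈ 3.467e-03·ρ^j; need ρ^j ≤ 5.0e-13/3.467e-03 = 1.44217e-10.
j ≥ ln(1.44217e-10)/ln(0.7442) = -22.6597/-0.29545 = 76.696.
So 77 more iterations are needed.

77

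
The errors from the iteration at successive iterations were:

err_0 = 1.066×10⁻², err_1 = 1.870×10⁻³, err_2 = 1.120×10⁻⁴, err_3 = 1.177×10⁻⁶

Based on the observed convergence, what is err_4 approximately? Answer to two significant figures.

First estimate the order: p ≈ ln(err_3/err_2) / ln(err_2/err_1) = ln(1.177×10⁻⁶/1.120×10⁻⁴)/ln(1.120×10⁻⁴/1.870×10⁻³) = ln(0.0105089)/ln(0.059893) ≈ 1.6182.
Then err_4 ≈ err_3·(err_3/err_2)^p = 1.177×10⁻⁶·(0.0105089)^1.6182 = 1.177×10⁻⁶·0.000628759 ≈ 7.4e-10.

7.4e-10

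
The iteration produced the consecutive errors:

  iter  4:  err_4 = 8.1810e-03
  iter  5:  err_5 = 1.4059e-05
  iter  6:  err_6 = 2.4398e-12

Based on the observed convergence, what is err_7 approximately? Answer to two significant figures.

First estimate the order: p ≈ ln(err_6/err_5) / ln(err_5/err_4) = ln(2.4398e-12/1.4059e-05)/ln(1.4059e-05/8.1810e-03) = ln(1.7354e-07)/ln(0.00171849) ≈ 2.4452.
Then err_7 ≈ err_6·(err_6/err_5)^p = 2.4398e-12·(1.7354e-07)^2.4452 = 2.4398e-12·2.94429e-17 ≈ 7.183e-29.

7.2e-29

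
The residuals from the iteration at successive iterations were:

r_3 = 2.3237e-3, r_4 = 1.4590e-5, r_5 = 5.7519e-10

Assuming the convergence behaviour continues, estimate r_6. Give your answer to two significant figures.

8.9e-19

First estimate the order: p ≈ ln(r_5/r_4) / ln(r_4/r_3) = ln(5.7519e-10/1.4590e-5)/ln(1.4590e-5/2.3237e-3) = ln(3.94236e-05)/ln(0.00627878) ≈ 2.0000.
Then r_6 ≈ r_5·(r_5/r_4)^p = 5.7519e-10·(3.94236e-05)^2.0000 = 5.7519e-10·1.55422e-09 ≈ 8.94e-19.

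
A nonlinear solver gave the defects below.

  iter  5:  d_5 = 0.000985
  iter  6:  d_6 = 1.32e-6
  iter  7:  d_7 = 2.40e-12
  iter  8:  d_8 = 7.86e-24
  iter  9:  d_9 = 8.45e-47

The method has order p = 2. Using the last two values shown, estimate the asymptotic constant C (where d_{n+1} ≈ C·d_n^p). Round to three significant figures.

1.37

C ≈ d_9 / d_8^2
  = 8.45e-47 / (7.86e-24)^2
  = 8.45e-47 / 6.17796e-47 ≈ 1.3678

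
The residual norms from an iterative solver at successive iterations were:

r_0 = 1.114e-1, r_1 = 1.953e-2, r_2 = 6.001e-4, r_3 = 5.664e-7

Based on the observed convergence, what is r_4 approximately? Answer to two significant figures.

First estimate the order: p ≈ ln(r_3/r_2) / ln(r_2/r_1) = ln(5.664e-7/6.001e-4)/ln(6.001e-4/1.953e-2) = ln(0.000943843)/ln(0.0307271) ≈ 2.0001.
Then r_4 ≈ r_3·(r_3/r_2)^p = 5.664e-7·(0.000943843)^2.0001 = 5.664e-7·8.90219e-07 ≈ 5.042e-13.

5.0e-13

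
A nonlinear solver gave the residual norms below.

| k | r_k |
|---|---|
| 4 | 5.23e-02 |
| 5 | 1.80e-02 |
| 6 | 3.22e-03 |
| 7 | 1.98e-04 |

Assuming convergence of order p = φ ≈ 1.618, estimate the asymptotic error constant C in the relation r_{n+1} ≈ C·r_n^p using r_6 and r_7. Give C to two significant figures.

2.1

C ≈ r_7 / r_6^1.618
  = 1.98e-04 / (3.22e-03)^1.618
  = 1.98e-04 / 9.28348e-05 ≈ 2.1328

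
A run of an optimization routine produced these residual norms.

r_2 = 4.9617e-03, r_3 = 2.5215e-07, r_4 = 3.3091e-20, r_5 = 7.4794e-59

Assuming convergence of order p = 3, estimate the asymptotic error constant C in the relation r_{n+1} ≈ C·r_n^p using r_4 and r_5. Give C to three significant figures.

C ≈ r_5 / r_4^3
  = 7.4794e-59 / (3.3091e-20)^3
  = 7.4794e-59 / 3.62351e-59 ≈ 2.0641

2.06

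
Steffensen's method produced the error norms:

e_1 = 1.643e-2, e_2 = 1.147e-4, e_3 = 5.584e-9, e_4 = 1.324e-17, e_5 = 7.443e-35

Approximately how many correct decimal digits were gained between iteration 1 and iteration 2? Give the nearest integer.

Digits gained ≈ log₁₀(e_1/e_2) = log₁₀(1.643e-2/1.147e-4) = log₁₀(143.243) ≈ 2.156.

2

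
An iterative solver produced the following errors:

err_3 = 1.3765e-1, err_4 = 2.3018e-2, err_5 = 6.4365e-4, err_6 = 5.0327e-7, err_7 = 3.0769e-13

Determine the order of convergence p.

Consecutive ratios: err_7/err_6 = 3.0769e-13/5.0327e-7 = 6.11382e-07, err_6/err_5 = 5.0327e-7/6.4365e-4 = 0.0007819.
p ≈ ln(6.11382e-07)/ln(0.0007819) = -14.3075/-7.1538 ≈ 2.00.
So the convergence is quadratic (order 2).

2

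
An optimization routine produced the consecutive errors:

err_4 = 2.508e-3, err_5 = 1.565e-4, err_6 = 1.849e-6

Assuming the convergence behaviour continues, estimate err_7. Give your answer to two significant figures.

1.5e-9

First estimate the order: p ≈ ln(err_6/err_5) / ln(err_5/err_4) = ln(1.849e-6/1.565e-4)/ln(1.565e-4/2.508e-3) = ln(0.0118147)/ln(0.0624003) ≈ 1.5999.
Then err_7 ≈ err_6·(err_6/err_5)^p = 1.849e-6·(0.0118147)^1.5999 = 1.849e-6·0.000824269 ≈ 1.524e-09.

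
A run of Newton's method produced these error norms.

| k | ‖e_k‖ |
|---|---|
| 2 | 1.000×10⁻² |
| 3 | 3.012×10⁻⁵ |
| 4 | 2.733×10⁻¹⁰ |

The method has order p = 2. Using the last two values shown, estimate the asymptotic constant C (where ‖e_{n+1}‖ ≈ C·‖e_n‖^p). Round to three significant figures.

C ≈ ‖e_4‖ / ‖e_3‖^2
  = 2.733×10⁻¹⁰ / (3.012×10⁻⁵)^2
  = 2.733×10⁻¹⁰ / 9.07214e-10 ≈ 0.30125

0.301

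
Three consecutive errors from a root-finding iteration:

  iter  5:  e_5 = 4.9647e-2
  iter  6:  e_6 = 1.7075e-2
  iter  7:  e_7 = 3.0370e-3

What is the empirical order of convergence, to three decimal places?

p ≈ ln(e_7/e_6) / ln(e_6/e_5)
  = ln(3.0370e-3/1.7075e-2) / ln(1.7075e-2/4.9647e-2)
  = ln(0.177862) / ln(0.343928)
  = -1.726747 / -1.067323 ≈ 1.617830

1.618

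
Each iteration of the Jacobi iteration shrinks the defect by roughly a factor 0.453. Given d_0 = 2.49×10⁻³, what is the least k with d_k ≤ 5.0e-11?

23

After k steps, d_k ≈ 2.49×10⁻³·0.453^k.
Need 0.453^k ≤ 5.0e-11/2.49×10⁻³ = 2.00803e-08.
k ≥ ln(2.00803e-08)/ln(0.453) = -17.7235/-0.79186 = 22.382.
Smallest integer k = 23.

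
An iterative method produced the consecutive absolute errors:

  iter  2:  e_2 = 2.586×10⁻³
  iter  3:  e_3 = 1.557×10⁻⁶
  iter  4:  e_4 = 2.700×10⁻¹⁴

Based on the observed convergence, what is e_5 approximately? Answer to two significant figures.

5.3e-33

First estimate the order: p ≈ ln(e_4/e_3) / ln(e_3/e_2) = ln(2.700×10⁻¹⁴/1.557×10⁻⁶)/ln(1.557×10⁻⁶/2.586×10⁻³) = ln(1.7341e-08)/ln(0.000602088) ≈ 2.4100.
Then e_5 ≈ e_4·(e_4/e_3)^p = 2.700×10⁻¹⁴·(1.7341e-08)^2.4100 = 2.700×10⁻¹⁴·1.97774e-19 ≈ 5.34e-33.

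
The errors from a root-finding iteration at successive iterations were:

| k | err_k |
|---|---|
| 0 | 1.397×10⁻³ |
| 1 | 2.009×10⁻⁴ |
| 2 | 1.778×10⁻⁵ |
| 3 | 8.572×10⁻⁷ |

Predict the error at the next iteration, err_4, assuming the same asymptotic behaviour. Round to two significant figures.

1.9e-8

First estimate the order: p ≈ ln(err_3/err_2) / ln(err_2/err_1) = ln(8.572×10⁻⁷/1.778×10⁻⁵)/ln(1.778×10⁻⁵/2.009×10⁻⁴) = ln(0.0482115)/ln(0.0885017) ≈ 1.2505.
Then err_4 ≈ err_3·(err_3/err_2)^p = 8.572×10⁻⁷·(0.0482115)^1.2505 = 8.572×10⁻⁷·0.0225569 ≈ 1.934e-08.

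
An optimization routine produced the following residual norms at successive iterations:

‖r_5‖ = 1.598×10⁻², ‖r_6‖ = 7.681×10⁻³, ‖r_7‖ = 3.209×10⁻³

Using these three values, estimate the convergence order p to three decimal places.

1.191

p ≈ ln(‖r_7‖/‖r_6‖) / ln(‖r_6‖/‖r_5‖)
  = ln(3.209×10⁻³/7.681×10⁻³) / ln(7.681×10⁻³/1.598×10⁻²)
  = ln(0.417784) / ln(0.480663)
  = -0.872791 / -0.732589 ≈ 1.191379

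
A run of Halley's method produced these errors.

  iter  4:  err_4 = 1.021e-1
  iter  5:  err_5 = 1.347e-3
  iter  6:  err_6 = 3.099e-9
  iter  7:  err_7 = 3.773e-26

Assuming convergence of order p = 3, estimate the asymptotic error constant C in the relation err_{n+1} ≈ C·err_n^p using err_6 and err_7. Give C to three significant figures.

C ≈ err_7 / err_6^3
  = 3.773e-26 / (3.099e-9)^3
  = 3.773e-26 / 2.97622e-26 ≈ 1.2677

1.27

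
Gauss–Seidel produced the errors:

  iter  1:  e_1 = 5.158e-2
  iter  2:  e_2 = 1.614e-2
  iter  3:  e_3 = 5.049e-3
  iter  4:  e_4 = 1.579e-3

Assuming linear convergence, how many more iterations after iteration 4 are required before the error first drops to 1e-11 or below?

Rate ρ ≈ e_4/e_3 = 1.579e-3/5.049e-3 = 0.3127.
After j more steps, e_{4+j} ≈ 1.579e-3·ρ^j; need ρ^j ≤ 1e-11/1.579e-3 = 6.33312e-09.
j ≥ ln(6.33312e-09)/ln(0.3127) = -18.8775/-1.16251 = 16.239.
So 17 more iterations are needed.

17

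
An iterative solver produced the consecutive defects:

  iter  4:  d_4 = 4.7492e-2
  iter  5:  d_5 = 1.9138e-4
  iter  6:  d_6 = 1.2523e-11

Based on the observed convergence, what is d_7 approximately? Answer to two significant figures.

3.5e-33

First estimate the order: p ≈ ln(d_6/d_5) / ln(d_5/d_4) = ln(1.2523e-11/1.9138e-4)/ln(1.9138e-4/4.7492e-2) = ln(6.54353e-08)/ln(0.00402973) ≈ 3.0000.
Then d_7 ≈ d_6·(d_6/d_5)^p = 1.2523e-11·(6.54353e-08)^3.0000 = 1.2523e-11·2.80179e-22 ≈ 3.509e-33.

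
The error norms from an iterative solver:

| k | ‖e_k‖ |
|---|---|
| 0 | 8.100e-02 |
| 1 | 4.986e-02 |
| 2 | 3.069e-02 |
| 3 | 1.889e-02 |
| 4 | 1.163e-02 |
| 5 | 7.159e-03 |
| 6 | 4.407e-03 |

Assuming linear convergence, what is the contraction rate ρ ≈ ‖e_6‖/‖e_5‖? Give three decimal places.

ρ ≈ ‖e_6‖/‖e_5‖ = 4.407e-03/7.159e-03 = 0.61559

0.616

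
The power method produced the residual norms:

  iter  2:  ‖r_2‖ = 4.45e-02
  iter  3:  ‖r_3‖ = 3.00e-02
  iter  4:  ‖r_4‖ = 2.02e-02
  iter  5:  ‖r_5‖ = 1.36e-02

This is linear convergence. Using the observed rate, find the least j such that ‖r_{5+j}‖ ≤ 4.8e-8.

32

Rate ρ ≈ ‖r_5‖/‖r_4‖ = 1.36e-02/2.02e-02 = 0.6733.
After j more steps, ‖r_{5+j}‖ ≈ 1.36e-02·ρ^j; need ρ^j ≤ 4.8e-8/1.36e-02 = 3.52941e-06.
j ≥ ln(3.52941e-06)/ln(0.6733) = -12.5544/-0.39556 = 31.738.
So 32 more iterations are needed.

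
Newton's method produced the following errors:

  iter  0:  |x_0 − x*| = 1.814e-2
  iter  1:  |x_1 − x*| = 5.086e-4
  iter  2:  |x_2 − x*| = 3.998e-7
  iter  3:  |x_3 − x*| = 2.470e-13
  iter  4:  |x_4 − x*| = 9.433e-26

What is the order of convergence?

2

Consecutive ratios: |x_4 − x*|/|x_3 − x*| = 9.433e-26/2.470e-13 = 3.81903e-13, |x_3 − x*|/|x_2 − x*| = 2.470e-13/3.998e-7 = 6.17809e-07.
p ≈ ln(3.81903e-13)/ln(6.17809e-07) = -28.5936/-14.2971 ≈ 2.00.
So the convergence is quadratic (order 2).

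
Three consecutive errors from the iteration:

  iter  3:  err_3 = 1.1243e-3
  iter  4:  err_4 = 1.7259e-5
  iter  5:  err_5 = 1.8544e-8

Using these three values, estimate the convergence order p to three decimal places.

p ≈ ln(err_5/err_4) / ln(err_4/err_3)
  = ln(1.8544e-8/1.7259e-5) / ln(1.7259e-5/1.1243e-3)
  = ln(0.00107445) / ln(0.0153509)
  = -6.835946 / -4.176581 ≈ 1.636733

1.637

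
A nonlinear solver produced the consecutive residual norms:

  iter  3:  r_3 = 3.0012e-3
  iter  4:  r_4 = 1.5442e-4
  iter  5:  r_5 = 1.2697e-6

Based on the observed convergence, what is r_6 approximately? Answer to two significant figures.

First estimate the order: p ≈ ln(r_5/r_4) / ln(r_4/r_3) = ln(1.2697e-6/1.5442e-4)/ln(1.5442e-4/3.0012e-3) = ln(0.00822238)/ln(0.0514528) ≈ 1.6180.
Then r_6 ≈ r_5·(r_5/r_4)^p = 1.2697e-6·(0.00822238)^1.6180 = 1.2697e-6·0.000423122 ≈ 5.372e-10.

5.4e-10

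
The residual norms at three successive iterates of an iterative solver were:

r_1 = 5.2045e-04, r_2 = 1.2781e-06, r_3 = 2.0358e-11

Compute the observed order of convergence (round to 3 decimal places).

1.838

p ≈ ln(r_3/r_2) / ln(r_2/r_1)
  = ln(2.0358e-11/1.2781e-06) / ln(1.2781e-06/5.2045e-04)
  = ln(1.59283e-05) / ln(0.00245576)
  = -11.047413 / -6.009319 ≈ 1.838380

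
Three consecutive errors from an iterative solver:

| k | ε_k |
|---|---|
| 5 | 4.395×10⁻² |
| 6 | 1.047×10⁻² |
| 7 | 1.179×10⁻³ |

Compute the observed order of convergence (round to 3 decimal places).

p ≈ ln(ε_7/ε_6) / ln(ε_6/ε_5)
  = ln(1.179×10⁻³/1.047×10⁻²) / ln(1.047×10⁻²/4.395×10⁻²)
  = ln(0.112607) / ln(0.238225)
  = -2.183851 / -1.434540 ≈ 1.522335

1.522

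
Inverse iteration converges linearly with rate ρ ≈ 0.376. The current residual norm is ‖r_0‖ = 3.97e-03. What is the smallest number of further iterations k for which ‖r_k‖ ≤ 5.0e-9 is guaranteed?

After k steps, ‖r_k‖ ≈ 3.97e-03·0.376^k.
Need 0.376^k ≤ 5.0e-9/3.97e-03 = 1.25945e-06.
k ≥ ln(1.25945e-06)/ln(0.376) = -13.5848/-0.97817 = 13.888.
Smallest integer k = 14.

14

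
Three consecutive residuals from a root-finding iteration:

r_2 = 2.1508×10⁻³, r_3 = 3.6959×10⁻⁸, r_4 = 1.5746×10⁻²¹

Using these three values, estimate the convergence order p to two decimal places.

2.81

p ≈ ln(r_4/r_3) / ln(r_3/r_2)
  = ln(1.5746×10⁻²¹/3.6959×10⁻⁸) / ln(3.6959×10⁻⁸/2.1508×10⁻³)
  = ln(4.2604e-14) / ln(1.71838e-05)
  = -30.78683 / -10.97154 ≈ 2.80606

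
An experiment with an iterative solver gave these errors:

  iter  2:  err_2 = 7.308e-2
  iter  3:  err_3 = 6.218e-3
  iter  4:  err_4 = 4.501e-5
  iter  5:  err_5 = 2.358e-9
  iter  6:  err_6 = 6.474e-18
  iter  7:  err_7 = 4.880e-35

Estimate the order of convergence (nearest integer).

Consecutive ratios: err_7/err_6 = 4.880e-35/6.474e-18 = 7.53784e-18, err_6/err_5 = 6.474e-18/2.358e-9 = 2.74555e-09.
p ≈ ln(7.53784e-18)/ln(2.74555e-09) = -39.4266/-19.7133 ≈ 2.00.
So the convergence is quadratic (order 2).

2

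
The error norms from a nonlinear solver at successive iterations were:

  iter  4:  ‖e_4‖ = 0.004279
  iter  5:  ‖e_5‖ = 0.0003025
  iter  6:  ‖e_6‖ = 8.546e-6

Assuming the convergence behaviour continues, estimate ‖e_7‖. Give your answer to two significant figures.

7.0e-8

First estimate the order: p ≈ ln(‖e_6‖/‖e_5‖) / ln(‖e_5‖/‖e_4‖) = ln(8.546e-6/0.0003025)/ln(0.0003025/0.004279) = ln(0.0282512)/ln(0.0706941) ≈ 1.3462.
Then ‖e_7‖ ≈ ‖e_6‖·(‖e_6‖/‖e_5‖)^p = 8.546e-6·(0.0282512)^1.3462 = 8.546e-6·0.00821837 ≈ 7.023e-08.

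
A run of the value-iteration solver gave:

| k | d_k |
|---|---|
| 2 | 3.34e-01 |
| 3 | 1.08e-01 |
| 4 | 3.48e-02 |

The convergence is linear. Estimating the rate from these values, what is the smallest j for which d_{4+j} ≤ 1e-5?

8

Rate ρ ≈ d_4/d_3 = 3.48e-02/1.08e-01 = 0.3222.
After j more steps, d_{4+j} ≈ 3.48e-02·ρ^j; need ρ^j ≤ 1e-5/3.48e-02 = 0.000287356.
j ≥ ln(0.000287356)/ln(0.3222) = -8.1548/-1.13258 = 7.200.
So 8 more iterations are needed.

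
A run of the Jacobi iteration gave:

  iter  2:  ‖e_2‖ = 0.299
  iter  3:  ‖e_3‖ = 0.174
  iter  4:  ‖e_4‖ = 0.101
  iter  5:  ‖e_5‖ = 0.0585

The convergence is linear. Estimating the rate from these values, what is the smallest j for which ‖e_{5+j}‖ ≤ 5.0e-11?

39

Rate ρ ≈ ‖e_5‖/‖e_4‖ = 0.0585/0.101 = 0.5792.
After j more steps, ‖e_{5+j}‖ ≈ 0.0585·ρ^j; need ρ^j ≤ 5.0e-11/0.0585 = 8.54701e-10.
j ≥ ln(8.54701e-10)/ln(0.5792) = -20.8803/-0.54611 = 38.235.
So 39 more iterations are needed.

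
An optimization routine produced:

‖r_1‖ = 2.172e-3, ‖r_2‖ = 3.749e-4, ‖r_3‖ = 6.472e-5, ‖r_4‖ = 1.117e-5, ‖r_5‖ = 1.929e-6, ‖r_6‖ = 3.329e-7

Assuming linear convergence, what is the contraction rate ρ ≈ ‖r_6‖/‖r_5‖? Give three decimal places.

0.173

ρ ≈ ‖r_6‖/‖r_5‖ = 3.329e-7/1.929e-6 = 0.17258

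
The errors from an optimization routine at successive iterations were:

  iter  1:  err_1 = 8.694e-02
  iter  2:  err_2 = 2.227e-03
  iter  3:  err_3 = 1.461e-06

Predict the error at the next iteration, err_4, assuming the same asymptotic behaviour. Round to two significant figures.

First estimate the order: p ≈ ln(err_3/err_2) / ln(err_2/err_1) = ln(1.461e-06/2.227e-03)/ln(2.227e-03/8.694e-02) = ln(0.00065604)/ln(0.0256154) ≈ 2.0000.
Then err_4 ≈ err_3·(err_3/err_2)^p = 1.461e-06·(0.00065604)^2.0000 = 1.461e-06·4.30388e-07 ≈ 6.288e-13.

6.3e-13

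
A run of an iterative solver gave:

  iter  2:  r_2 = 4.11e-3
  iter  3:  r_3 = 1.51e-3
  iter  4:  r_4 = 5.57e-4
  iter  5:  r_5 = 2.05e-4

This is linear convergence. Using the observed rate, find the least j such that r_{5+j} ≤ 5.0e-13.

20

Rate ρ ≈ r_5/r_4 = 2.05e-4/5.57e-4 = 0.3680.
After j more steps, r_{5+j} ≈ 2.05e-4·ρ^j; need ρ^j ≤ 5.0e-13/2.05e-4 = 2.43902e-09.
j ≥ ln(2.43902e-09)/ln(0.3680) = -19.8317/-0.99967 = 19.838.
So 20 more iterations are needed.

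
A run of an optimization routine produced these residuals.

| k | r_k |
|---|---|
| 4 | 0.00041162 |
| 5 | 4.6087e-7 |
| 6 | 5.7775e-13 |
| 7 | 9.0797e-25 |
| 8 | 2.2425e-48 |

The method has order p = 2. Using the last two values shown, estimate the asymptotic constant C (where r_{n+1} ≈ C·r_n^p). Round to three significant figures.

2.72

C ≈ r_8 / r_7^2
  = 2.2425e-48 / (9.0797e-25)^2
  = 2.2425e-48 / 8.2441e-49 ≈ 2.7201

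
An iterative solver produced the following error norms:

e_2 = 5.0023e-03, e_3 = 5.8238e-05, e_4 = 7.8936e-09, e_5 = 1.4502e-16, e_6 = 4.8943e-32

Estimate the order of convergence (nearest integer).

Consecutive ratios: e_6/e_5 = 4.8943e-32/1.4502e-16 = 3.37491e-16, e_5/e_4 = 1.4502e-16/7.8936e-09 = 1.83718e-08.
p ≈ ln(3.37491e-16)/ln(1.83718e-08) = -35.6250/-17.8124 ≈ 2.00.
So the convergence is quadratic (order 2).

2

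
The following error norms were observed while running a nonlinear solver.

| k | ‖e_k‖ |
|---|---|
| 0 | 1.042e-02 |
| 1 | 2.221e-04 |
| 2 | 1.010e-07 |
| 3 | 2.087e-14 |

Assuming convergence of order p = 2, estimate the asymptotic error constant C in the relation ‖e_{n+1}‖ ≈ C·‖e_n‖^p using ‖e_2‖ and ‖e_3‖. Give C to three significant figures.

2.05

C ≈ ‖e_3‖ / ‖e_2‖^2
  = 2.087e-14 / (1.010e-07)^2
  = 2.087e-14 / 1.0201e-14 ≈ 2.0459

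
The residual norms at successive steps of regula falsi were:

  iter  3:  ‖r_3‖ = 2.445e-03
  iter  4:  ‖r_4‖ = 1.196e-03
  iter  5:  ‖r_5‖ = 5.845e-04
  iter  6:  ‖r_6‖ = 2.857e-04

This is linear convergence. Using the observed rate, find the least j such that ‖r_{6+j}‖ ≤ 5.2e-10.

Rate ρ ≈ ‖r_6‖/‖r_5‖ = 2.857e-04/5.845e-04 = 0.4888.
After j more steps, ‖r_{6+j}‖ ≈ 2.857e-04·ρ^j; need ρ^j ≤ 5.2e-10/2.857e-04 = 1.82009e-06.
j ≥ ln(1.82009e-06)/ln(0.4888) = -13.2166/-0.71580 = 18.464.
So 19 more iterations are needed.

19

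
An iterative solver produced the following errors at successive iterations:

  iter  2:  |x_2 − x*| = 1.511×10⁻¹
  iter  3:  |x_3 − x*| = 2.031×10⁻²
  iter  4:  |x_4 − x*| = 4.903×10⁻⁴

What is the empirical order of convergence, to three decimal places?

p ≈ ln(|x_4 − x*|/|x_3 − x*|) / ln(|x_3 − x*|/|x_2 − x*|)
  = ln(4.903×10⁻⁴/2.031×10⁻²) / ln(2.031×10⁻²/1.511×10⁻¹)
  = ln(0.0241408) / ln(0.134414)
  = -3.723852 / -2.006831 ≈ 1.855588

1.856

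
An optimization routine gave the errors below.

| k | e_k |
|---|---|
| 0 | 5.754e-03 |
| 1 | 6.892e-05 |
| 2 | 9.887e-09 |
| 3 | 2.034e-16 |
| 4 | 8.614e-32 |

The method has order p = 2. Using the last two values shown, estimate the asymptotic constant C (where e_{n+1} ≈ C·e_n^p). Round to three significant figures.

C ≈ e_4 / e_3^2
  = 8.614e-32 / (2.034e-16)^2
  = 8.614e-32 / 4.13716e-32 ≈ 2.0821

2.08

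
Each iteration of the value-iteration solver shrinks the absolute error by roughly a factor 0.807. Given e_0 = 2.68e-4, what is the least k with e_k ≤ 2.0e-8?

45

After k steps, e_k ≈ 2.68e-4·0.807^k.
Need 0.807^k ≤ 2.0e-8/2.68e-4 = 7.46269e-05.
k ≥ ln(7.46269e-05)/ln(0.807) = -9.5030/-0.21443 = 44.317.
Smallest integer k = 45.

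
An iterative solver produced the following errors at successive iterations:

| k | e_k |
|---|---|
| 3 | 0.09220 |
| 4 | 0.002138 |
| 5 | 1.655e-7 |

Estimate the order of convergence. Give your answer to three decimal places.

p ≈ ln(e_5/e_4) / ln(e_4/e_3)
  = ln(1.655e-7/0.002138) / ln(0.002138/0.09220)
  = ln(7.74088e-05) / ln(0.0231887)
  = -9.466410 / -3.764090 ≈ 2.514927

2.515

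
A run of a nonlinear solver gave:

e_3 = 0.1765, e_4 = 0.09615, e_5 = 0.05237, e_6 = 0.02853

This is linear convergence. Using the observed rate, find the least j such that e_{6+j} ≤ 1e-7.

Rate ρ ≈ e_6/e_5 = 0.02853/0.05237 = 0.5448.
After j more steps, e_{6+j} ≈ 0.02853·ρ^j; need ρ^j ≤ 1e-7/0.02853 = 3.50508e-06.
j ≥ ln(3.50508e-06)/ln(0.5448) = -12.5613/-0.60734 = 20.682.
So 21 more iterations are needed.

21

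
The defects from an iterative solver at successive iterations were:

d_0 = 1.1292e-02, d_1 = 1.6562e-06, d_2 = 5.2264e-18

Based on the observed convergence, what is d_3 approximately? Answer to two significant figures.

1.6e-52

First estimate the order: p ≈ ln(d_2/d_1) / ln(d_1/d_0) = ln(5.2264e-18/1.6562e-06)/ln(1.6562e-06/1.1292e-02) = ln(3.15566e-12)/ln(0.00014667) ≈ 3.0000.
Then d_3 ≈ d_2·(d_2/d_1)^p = 5.2264e-18·(3.15566e-12)^3.0000 = 5.2264e-18·3.14247e-35 ≈ 1.642e-52.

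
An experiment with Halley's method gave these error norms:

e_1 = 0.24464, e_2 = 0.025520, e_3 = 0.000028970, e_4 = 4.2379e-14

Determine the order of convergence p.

Consecutive ratios: e_4/e_3 = 4.2379e-14/0.000028970 = 1.46286e-09, e_3/e_2 = 0.000028970/0.025520 = 0.00113519.
p ≈ ln(1.46286e-09)/ln(0.00113519) = -20.3429/-6.7810 ≈ 3.00.
So the convergence is cubic (order 3).

3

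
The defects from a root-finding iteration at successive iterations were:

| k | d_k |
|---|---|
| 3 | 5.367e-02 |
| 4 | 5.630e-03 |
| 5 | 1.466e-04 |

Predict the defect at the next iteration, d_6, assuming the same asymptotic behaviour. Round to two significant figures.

4.0e-7

First estimate the order: p ≈ ln(d_5/d_4) / ln(d_4/d_3) = ln(1.466e-04/5.630e-03)/ln(5.630e-03/5.367e-02) = ln(0.0260391)/ln(0.1049) ≈ 1.6180.
Then d_6 ≈ d_5·(d_5/d_4)^p = 1.466e-04·(0.0260391)^1.6180 = 1.466e-04·0.00273201 ≈ 4.005e-07.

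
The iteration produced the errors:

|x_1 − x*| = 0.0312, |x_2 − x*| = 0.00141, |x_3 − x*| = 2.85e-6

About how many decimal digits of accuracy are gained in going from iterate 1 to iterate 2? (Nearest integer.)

Digits gained ≈ log₁₀(|x_1 − x*|/|x_2 − x*|) = log₁₀(0.0312/0.00141) = log₁₀(22.1277) ≈ 1.345.

1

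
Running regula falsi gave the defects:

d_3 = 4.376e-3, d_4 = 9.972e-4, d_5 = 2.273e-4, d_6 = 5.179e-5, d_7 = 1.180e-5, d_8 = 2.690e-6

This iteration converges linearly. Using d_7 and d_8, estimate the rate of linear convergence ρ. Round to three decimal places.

ρ ≈ d_8/d_7 = 2.690e-6/1.180e-5 = 0.22797

0.228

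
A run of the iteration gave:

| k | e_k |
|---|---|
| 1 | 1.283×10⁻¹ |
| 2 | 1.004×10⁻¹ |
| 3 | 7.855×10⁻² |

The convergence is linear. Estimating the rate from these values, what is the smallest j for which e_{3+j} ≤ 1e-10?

84

Rate ρ ≈ e_3/e_2 = 7.855×10⁻²/1.004×10⁻¹ = 0.7824.
After j more steps, e_{3+j} ≈ 7.855×10⁻²·ρ^j; need ρ^j ≤ 1e-10/7.855×10⁻² = 1.27307e-09.
j ≥ ln(1.27307e-09)/ln(0.7824) = -20.4818/-0.24539 = 83.466.
So 84 more iterations are needed.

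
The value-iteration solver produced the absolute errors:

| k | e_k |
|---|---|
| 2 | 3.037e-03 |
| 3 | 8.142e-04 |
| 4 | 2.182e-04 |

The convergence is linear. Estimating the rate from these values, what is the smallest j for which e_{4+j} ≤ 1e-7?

6

Rate ρ ≈ e_4/e_3 = 2.182e-04/8.142e-04 = 0.2680.
After j more steps, e_{4+j} ≈ 2.182e-04·ρ^j; need ρ^j ≤ 1e-7/2.182e-04 = 0.000458295.
j ≥ ln(0.000458295)/ln(0.2680) = -7.6880/-1.31677 = 5.839.
So 6 more iterations are needed.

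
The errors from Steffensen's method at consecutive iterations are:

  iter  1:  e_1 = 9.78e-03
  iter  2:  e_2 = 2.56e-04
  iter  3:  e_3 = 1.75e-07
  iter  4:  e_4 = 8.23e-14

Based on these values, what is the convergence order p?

2

Consecutive ratios: e_4/e_3 = 8.23e-14/1.75e-07 = 4.70286e-07, e_3/e_2 = 1.75e-07/2.56e-04 = 0.000683594.
p ≈ ln(4.70286e-07)/ln(0.000683594) = -14.5699/-7.2881 ≈ 2.00.
So the convergence is quadratic (order 2).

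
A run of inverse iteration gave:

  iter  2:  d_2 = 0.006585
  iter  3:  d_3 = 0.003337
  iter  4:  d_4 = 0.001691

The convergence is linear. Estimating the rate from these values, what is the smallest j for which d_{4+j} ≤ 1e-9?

Rate ρ ≈ d_4/d_3 = 0.001691/0.003337 = 0.5067.
After j more steps, d_{4+j} ≈ 0.001691·ρ^j; need ρ^j ≤ 1e-9/0.001691 = 5.91366e-07.
j ≥ ln(5.91366e-07)/ln(0.5067) = -14.3408/-0.67984 = 21.094.
So 22 more iterations are needed.

22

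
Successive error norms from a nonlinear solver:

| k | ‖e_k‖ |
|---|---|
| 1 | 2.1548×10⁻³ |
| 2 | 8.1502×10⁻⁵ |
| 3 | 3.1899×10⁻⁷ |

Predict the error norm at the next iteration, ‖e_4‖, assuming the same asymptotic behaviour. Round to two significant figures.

2.7e-11

First estimate the order: p ≈ ln(‖e_3‖/‖e_2‖) / ln(‖e_2‖/‖e_1‖) = ln(3.1899×10⁻⁷/8.1502×10⁻⁵)/ln(8.1502×10⁻⁵/2.1548×10⁻³) = ln(0.00391389)/ln(0.0378235) ≈ 1.6927.
Then ‖e_4‖ ≈ ‖e_3‖·(‖e_3‖/‖e_2‖)^p = 3.1899×10⁻⁷·(0.00391389)^1.6927 = 3.1899×10⁻⁷·8.41412e-05 ≈ 2.684e-11.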